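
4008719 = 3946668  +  62051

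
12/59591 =12/59591 = 0.00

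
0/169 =0 = 0.00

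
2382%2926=2382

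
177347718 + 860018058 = 1037365776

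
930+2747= 3677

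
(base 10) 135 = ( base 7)252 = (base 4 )2013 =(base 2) 10000111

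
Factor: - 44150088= - 2^3*3^1*17^1*108211^1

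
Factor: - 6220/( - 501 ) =2^2*3^(-1)*5^1*167^( - 1) * 311^1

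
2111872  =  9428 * 224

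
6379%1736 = 1171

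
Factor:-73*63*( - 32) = 2^5*3^2*7^1* 73^1= 147168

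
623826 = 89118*7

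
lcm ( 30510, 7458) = 335610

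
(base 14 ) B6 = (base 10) 160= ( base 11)136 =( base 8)240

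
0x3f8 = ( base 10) 1016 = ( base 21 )268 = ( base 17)38d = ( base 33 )uq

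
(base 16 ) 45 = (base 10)69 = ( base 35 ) 1y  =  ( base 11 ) 63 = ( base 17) 41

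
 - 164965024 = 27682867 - 192647891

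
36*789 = 28404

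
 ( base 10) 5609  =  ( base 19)FA4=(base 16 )15E9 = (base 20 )e09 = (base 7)22232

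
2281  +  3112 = 5393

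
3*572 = 1716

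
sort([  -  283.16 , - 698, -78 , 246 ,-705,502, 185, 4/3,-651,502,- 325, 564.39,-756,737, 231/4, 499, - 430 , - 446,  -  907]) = [ - 907, - 756,-705,-698, - 651, - 446, - 430,-325, - 283.16, - 78, 4/3,231/4, 185, 246,499 , 502 , 502,564.39,737 ]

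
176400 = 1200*147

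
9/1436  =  9/1436= 0.01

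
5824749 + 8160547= 13985296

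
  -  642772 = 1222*(-526) 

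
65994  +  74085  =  140079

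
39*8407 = 327873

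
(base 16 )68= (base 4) 1220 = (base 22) 4G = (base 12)88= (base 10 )104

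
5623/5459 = 5623/5459 = 1.03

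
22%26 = 22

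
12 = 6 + 6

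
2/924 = 1/462=0.00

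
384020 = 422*910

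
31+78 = 109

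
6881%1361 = 76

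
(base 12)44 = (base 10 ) 52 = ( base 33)1j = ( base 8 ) 64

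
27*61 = 1647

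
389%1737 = 389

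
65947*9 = 593523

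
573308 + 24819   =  598127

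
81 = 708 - 627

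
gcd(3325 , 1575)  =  175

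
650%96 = 74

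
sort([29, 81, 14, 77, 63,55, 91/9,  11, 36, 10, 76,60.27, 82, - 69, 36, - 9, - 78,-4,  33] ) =[ - 78, - 69, - 9, - 4,10, 91/9, 11, 14, 29,33, 36, 36, 55,60.27,63, 76, 77, 81,82 ] 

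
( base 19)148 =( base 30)ep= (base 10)445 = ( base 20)125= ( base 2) 110111101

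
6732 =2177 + 4555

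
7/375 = 7/375 = 0.02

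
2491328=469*5312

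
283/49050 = 283/49050=0.01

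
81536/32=2548 = 2548.00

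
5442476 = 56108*97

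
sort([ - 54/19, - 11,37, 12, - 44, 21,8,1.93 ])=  [ - 44, - 11, - 54/19,1.93,8,12,21,37] 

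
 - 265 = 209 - 474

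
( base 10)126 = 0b1111110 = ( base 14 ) 90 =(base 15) 86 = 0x7e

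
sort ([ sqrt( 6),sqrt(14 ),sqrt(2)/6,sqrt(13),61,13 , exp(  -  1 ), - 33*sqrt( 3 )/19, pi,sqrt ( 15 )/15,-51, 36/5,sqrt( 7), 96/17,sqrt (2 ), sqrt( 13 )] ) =[ - 51, - 33 * sqrt( 3 )/19,sqrt( 2)/6,  sqrt(15)/15,  exp( - 1), sqrt( 2),sqrt( 6 ),  sqrt( 7 ),pi,  sqrt (13),sqrt ( 13 ),sqrt( 14 ), 96/17,36/5, 13,  61]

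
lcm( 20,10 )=20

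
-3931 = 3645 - 7576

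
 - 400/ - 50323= 400/50323 = 0.01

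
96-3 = 93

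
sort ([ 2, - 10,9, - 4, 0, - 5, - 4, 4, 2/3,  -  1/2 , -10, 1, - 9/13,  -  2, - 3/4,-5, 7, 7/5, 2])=[ - 10, - 10 , - 5, - 5, - 4, - 4,  -  2, - 3/4,  -  9/13, - 1/2, 0 , 2/3,1, 7/5,2, 2, 4, 7, 9] 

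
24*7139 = 171336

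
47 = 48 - 1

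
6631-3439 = 3192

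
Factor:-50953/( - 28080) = 2^(- 4 )*3^( - 3 )*5^( - 1)*7^1*13^( - 1)*29^1* 251^1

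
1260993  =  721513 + 539480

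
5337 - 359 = 4978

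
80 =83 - 3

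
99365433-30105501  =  69259932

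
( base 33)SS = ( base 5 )12302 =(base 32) to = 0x3B8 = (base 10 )952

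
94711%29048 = 7567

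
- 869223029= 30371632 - 899594661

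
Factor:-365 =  - 5^1 * 73^1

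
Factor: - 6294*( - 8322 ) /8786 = 26189334/4393 = 2^1*3^2*19^1*23^(- 1)*73^1 * 191^( - 1)*1049^1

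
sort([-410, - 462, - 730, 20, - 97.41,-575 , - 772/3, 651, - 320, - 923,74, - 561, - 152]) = [ - 923, - 730, - 575, - 561 ,-462, - 410, - 320, - 772/3 ,  -  152,-97.41,20 , 74,  651]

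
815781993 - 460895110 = 354886883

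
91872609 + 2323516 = 94196125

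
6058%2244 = 1570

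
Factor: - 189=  - 3^3*7^1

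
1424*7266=10346784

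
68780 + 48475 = 117255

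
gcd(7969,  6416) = 1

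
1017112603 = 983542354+33570249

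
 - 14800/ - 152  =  1850/19= 97.37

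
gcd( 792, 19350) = 18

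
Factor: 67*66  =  2^1*3^1* 11^1*67^1 = 4422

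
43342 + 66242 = 109584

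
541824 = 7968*68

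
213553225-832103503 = - 618550278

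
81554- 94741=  - 13187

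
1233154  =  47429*26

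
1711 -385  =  1326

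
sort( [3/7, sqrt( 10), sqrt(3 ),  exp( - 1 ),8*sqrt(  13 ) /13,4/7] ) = [ exp( - 1), 3/7,  4/7,sqrt(3), 8*sqrt ( 13) /13, sqrt( 10)] 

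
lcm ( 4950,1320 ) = 19800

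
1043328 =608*1716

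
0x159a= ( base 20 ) dga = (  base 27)7FM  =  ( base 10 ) 5530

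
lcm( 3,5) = 15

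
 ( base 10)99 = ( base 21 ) 4f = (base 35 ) 2t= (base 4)1203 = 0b1100011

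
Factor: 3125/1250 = 2^( - 1 ) * 5^1=5/2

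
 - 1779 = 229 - 2008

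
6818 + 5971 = 12789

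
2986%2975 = 11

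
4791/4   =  1197 + 3/4 = 1197.75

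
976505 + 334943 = 1311448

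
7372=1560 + 5812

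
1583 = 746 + 837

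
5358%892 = 6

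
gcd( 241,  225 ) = 1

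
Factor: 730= 2^1 * 5^1*73^1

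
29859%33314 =29859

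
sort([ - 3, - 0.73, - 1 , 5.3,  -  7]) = [ - 7 , - 3,-1, - 0.73, 5.3 ]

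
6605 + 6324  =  12929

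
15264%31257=15264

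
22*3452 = 75944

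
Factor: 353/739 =353^1 * 739^( - 1 )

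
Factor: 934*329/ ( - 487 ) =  - 307286/487= - 2^1*7^1*47^1*467^1*487^( - 1)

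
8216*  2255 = 18527080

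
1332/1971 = 148/219  =  0.68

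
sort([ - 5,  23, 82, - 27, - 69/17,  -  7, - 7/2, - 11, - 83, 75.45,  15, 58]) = [ - 83, - 27, - 11, - 7, - 5, - 69/17 , - 7/2 , 15 , 23, 58,75.45,82]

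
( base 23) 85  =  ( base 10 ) 189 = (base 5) 1224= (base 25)7E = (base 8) 275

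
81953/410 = 199 + 363/410 = 199.89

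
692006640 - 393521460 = 298485180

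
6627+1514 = 8141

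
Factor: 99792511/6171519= 3^(-1 )*7^1 * 13^1*29^( - 1) * 70937^( - 1 ) * 1096621^1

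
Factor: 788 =2^2*197^1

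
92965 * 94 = 8738710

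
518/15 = 518/15 = 34.53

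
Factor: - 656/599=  - 2^4*41^1*599^ ( - 1) 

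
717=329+388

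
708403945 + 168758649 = 877162594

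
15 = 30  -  15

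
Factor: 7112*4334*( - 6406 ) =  - 2^5*7^1*11^1*127^1*197^1*3203^1 = - 197454751648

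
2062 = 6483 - 4421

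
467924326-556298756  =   - 88374430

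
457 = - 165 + 622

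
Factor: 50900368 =2^4*463^1*6871^1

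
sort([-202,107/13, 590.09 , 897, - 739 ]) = [ - 739,-202, 107/13, 590.09,  897 ]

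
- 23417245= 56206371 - 79623616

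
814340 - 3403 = 810937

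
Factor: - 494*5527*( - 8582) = 2^2*7^1 *13^1*19^1*613^1*5527^1  =  23431760716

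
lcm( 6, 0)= 0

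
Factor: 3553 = 11^1*17^1 *19^1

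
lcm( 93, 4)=372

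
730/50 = 73/5 = 14.60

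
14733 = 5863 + 8870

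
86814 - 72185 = 14629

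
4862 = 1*4862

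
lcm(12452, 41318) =908996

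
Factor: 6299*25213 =158816687 = 19^1*1327^1 * 6299^1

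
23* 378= 8694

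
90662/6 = 45331/3 = 15110.33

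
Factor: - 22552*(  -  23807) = 536895464 = 2^3 * 7^1 * 19^1* 179^1*2819^1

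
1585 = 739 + 846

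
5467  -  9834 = - 4367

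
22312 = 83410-61098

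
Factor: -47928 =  - 2^3*3^1*1997^1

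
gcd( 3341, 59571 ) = 1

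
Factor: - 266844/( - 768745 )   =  2^2*3^1 * 5^( - 1)*37^1*601^1*153749^ (- 1)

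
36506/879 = 36506/879 = 41.53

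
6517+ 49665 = 56182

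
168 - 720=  - 552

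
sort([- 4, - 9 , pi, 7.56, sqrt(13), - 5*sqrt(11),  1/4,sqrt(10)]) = [ -5*sqrt( 11), - 9, - 4, 1/4,pi,sqrt(10 ), sqrt( 13),7.56] 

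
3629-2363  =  1266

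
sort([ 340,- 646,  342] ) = [ - 646, 340,342] 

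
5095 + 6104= 11199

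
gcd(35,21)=7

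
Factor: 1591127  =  1591127^1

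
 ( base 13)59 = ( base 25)2O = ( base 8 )112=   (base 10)74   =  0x4a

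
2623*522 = 1369206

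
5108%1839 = 1430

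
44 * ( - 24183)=-1064052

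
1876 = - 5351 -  - 7227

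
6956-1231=5725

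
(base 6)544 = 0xD0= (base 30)6s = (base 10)208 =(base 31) 6m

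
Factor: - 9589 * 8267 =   -  79272263 = - 7^1*43^1*223^1*1181^1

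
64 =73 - 9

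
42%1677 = 42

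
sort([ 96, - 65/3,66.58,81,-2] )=[-65/3, -2, 66.58, 81,96]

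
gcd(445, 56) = 1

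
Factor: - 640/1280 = - 1/2 = - 2^( - 1)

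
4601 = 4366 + 235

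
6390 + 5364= 11754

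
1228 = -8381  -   - 9609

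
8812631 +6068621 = 14881252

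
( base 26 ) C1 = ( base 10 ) 313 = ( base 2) 100111001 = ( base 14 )185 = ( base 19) g9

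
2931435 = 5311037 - 2379602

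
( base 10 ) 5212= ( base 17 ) 110a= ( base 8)12134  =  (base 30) 5nm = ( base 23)9JE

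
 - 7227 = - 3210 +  - 4017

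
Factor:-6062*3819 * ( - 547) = 12663475566= 2^1*3^1*7^1*19^1*67^1*433^1*547^1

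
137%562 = 137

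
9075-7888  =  1187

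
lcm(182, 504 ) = 6552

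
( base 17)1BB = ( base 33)EP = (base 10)487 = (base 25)jc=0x1e7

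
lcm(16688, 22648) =317072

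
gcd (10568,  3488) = 8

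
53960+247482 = 301442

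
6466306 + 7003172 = 13469478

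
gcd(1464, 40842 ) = 6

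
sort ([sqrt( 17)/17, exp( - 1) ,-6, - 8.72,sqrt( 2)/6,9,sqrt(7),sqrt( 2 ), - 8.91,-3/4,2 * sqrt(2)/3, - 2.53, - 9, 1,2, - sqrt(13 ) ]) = [ - 9, - 8.91, - 8.72, - 6, - sqrt(13 ), - 2.53, - 3/4,sqrt( 2) /6,sqrt( 17)/17,exp( - 1),2*sqrt( 2)/3, 1, sqrt ( 2), 2,sqrt (7),9]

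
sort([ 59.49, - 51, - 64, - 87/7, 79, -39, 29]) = [ - 64, - 51, - 39, - 87/7,29, 59.49,  79 ] 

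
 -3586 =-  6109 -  - 2523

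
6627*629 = 4168383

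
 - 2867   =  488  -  3355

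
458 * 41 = 18778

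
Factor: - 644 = - 2^2 * 7^1*23^1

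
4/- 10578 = -1 + 5287/5289 = - 0.00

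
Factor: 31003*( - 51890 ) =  - 1608745670 = - 2^1*5^1*7^1*43^1*103^1*5189^1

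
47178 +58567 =105745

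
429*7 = 3003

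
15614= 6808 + 8806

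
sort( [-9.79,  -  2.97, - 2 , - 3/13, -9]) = [-9.79, - 9, - 2.97,-2, - 3/13]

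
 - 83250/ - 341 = 244 + 46/341 = 244.13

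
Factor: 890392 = 2^3*17^1* 6547^1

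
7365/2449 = 3 + 18/2449 = 3.01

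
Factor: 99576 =2^3*3^3*461^1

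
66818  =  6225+60593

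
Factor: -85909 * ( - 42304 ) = 2^6*661^1*85909^1 = 3634294336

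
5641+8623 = 14264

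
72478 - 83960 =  - 11482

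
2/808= 1/404 = 0.00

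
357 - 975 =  - 618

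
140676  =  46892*3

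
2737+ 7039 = 9776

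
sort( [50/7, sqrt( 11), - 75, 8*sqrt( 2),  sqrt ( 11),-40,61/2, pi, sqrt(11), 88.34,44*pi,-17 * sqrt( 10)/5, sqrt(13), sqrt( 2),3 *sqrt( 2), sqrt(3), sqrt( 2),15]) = [ - 75,- 40,-17*sqrt (10)/5, sqrt( 2), sqrt ( 2 ), sqrt( 3),  pi, sqrt(11),sqrt( 11), sqrt(11 ), sqrt(13), 3 * sqrt( 2), 50/7,8*sqrt( 2 ),15,61/2, 88.34, 44  *pi ]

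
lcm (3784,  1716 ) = 147576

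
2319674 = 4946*469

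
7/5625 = 7/5625 = 0.00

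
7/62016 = 7/62016=0.00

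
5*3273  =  16365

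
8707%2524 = 1135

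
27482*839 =23057398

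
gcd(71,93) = 1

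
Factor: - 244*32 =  - 7808  =  - 2^7*61^1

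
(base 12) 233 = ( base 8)507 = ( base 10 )327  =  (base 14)195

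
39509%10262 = 8723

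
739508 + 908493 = 1648001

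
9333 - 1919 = 7414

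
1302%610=82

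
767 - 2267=-1500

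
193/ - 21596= - 1 + 21403/21596  =  - 0.01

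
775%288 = 199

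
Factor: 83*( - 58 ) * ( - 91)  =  2^1 * 7^1 * 13^1*29^1 * 83^1 = 438074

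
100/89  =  1 + 11/89 = 1.12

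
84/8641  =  84/8641 = 0.01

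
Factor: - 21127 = -37^1*571^1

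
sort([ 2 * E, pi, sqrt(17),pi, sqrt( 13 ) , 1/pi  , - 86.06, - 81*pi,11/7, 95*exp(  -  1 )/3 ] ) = [ - 81*pi,-86.06,1/pi, 11/7,pi,pi, sqrt( 13), sqrt(17), 2*E, 95*exp ( - 1)/3 ]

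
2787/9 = 929/3 = 309.67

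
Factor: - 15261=-3^1 * 5087^1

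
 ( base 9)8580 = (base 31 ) 6HG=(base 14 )2429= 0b1100010100101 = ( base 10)6309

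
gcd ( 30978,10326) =10326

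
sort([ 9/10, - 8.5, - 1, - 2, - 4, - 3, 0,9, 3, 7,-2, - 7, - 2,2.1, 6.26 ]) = [ - 8.5, - 7, - 4, -3, - 2, - 2,-2, - 1, 0, 9/10, 2.1,3, 6.26,7, 9] 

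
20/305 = 4/61 =0.07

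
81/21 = 3 + 6/7 =3.86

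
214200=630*340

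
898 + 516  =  1414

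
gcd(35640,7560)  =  1080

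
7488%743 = 58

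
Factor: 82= 2^1*41^1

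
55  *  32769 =1802295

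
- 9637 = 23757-33394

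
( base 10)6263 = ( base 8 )14167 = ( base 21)E45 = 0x1877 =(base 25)a0d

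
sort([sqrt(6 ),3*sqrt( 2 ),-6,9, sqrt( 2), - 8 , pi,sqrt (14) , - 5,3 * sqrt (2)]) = [ - 8, - 6, - 5,sqrt(2 ) , sqrt ( 6), pi,sqrt( 14), 3* sqrt(2 ), 3 * sqrt(2),9 ]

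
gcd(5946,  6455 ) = 1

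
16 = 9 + 7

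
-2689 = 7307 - 9996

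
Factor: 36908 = 2^2*9227^1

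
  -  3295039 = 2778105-6073144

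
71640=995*72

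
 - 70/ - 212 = 35/106 = 0.33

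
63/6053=63/6053 = 0.01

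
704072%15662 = 14944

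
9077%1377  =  815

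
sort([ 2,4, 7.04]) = [ 2 , 4 , 7.04] 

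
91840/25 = 3673 + 3/5 = 3673.60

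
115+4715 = 4830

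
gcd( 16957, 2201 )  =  31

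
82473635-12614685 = 69858950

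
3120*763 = 2380560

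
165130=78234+86896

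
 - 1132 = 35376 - 36508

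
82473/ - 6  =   -13746+1/2 = - 13745.50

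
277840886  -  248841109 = 28999777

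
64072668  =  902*71034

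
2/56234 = 1/28117 = 0.00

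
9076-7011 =2065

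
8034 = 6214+1820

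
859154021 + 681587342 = 1540741363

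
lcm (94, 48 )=2256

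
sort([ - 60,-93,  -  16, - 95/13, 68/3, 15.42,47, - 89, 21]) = [ - 93, - 89, - 60, - 16,  -  95/13, 15.42,  21,68/3,47]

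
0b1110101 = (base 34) 3F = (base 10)117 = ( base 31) 3o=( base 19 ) 63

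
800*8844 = 7075200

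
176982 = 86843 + 90139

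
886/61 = 886/61 = 14.52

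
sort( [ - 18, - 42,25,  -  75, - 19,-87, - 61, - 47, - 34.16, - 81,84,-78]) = [-87, - 81, - 78, - 75, - 61, - 47, - 42, - 34.16 , - 19,-18, 25, 84 ]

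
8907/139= 8907/139 =64.08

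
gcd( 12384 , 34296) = 24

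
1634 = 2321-687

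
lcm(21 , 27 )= 189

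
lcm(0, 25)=0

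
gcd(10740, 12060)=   60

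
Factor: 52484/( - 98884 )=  -59^( - 1)*419^ ( - 1) * 13121^1=- 13121/24721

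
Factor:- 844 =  - 2^2*211^1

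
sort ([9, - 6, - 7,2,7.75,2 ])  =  [ - 7, - 6, 2,2,  7.75, 9] 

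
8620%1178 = 374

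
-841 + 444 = -397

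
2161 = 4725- 2564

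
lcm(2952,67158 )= 268632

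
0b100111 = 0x27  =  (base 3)1110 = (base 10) 39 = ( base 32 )17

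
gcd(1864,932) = 932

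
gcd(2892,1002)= 6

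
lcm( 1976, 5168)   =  67184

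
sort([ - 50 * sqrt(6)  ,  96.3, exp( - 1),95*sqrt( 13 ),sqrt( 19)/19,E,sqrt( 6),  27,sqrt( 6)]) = [-50*sqrt(6 ),sqrt( 19)/19 , exp(-1),sqrt( 6) , sqrt(6),E, 27,96.3, 95 * sqrt(13)]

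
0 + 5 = 5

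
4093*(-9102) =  - 37254486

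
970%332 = 306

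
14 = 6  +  8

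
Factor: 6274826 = 2^1*19^1*61^1*2707^1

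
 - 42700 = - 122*350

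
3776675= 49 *77075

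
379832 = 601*632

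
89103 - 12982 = 76121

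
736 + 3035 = 3771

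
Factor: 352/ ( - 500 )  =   - 88/125= - 2^3*5^ (-3)*11^1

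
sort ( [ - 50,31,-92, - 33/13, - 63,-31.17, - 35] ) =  [ - 92 , - 63, - 50, - 35, - 31.17,-33/13 , 31]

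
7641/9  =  849 = 849.00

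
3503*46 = 161138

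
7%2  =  1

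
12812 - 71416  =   - 58604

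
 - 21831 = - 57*383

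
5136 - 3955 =1181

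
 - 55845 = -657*85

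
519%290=229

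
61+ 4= 65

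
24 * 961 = 23064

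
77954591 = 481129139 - 403174548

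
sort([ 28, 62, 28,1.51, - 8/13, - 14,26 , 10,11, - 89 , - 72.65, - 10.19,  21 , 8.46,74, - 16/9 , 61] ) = [ - 89, - 72.65 , - 14,  -  10.19,-16/9, - 8/13,  1.51,8.46, 10,11,21, 26,28 , 28,61,  62,74] 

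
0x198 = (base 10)408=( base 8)630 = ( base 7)1122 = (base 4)12120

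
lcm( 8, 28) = 56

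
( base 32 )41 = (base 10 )129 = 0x81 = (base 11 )108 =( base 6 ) 333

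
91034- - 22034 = 113068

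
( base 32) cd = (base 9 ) 481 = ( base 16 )18d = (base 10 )397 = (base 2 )110001101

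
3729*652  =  2431308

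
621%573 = 48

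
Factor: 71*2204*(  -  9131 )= - 2^2 * 19^1*23^1*29^1*71^1*397^1  =  - 1428855404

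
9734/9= 9734/9 = 1081.56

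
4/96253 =4/96253= 0.00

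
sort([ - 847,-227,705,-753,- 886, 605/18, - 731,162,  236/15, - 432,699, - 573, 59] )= [ - 886,-847, - 753, - 731,  -  573,  -  432,- 227,236/15,605/18,59,162,699,705]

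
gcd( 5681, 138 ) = 23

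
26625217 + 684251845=710877062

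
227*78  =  17706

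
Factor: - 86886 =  - 2^1 * 3^3 * 1609^1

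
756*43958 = 33232248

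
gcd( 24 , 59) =1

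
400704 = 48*8348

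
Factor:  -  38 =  - 2^1*19^1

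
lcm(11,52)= 572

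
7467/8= 933 + 3/8 =933.38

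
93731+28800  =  122531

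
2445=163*15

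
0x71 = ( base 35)38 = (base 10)113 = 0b1110001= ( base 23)4L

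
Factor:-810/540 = - 3/2 = - 2^( - 1 ) *3^1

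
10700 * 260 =2782000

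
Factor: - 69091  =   - 11^2  *571^1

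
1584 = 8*198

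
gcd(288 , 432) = 144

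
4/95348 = 1/23837 = 0.00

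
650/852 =325/426 = 0.76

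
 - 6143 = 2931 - 9074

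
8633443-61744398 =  -53110955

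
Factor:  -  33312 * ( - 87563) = 2^5 * 3^1*7^2 * 347^1*1787^1 = 2916898656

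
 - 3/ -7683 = 1/2561=0.00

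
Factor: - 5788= - 2^2 * 1447^1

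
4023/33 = 121 + 10/11  =  121.91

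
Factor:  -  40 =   -  2^3*5^1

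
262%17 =7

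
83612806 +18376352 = 101989158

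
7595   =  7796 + -201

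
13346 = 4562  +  8784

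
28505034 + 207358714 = 235863748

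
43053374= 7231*5954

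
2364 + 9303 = 11667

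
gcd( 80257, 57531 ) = 1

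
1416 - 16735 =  - 15319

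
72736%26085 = 20566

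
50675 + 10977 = 61652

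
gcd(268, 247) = 1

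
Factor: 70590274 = 2^1*41^1*389^1 * 2213^1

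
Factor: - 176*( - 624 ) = 109824  =  2^8*3^1*11^1*13^1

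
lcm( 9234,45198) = 858762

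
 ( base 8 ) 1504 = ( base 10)836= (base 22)1g0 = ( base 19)260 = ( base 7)2303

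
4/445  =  4/445 = 0.01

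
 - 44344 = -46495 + 2151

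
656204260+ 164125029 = 820329289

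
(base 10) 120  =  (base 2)1111000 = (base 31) 3R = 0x78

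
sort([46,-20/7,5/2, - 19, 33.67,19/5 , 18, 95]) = [ - 19,-20/7,  5/2,19/5, 18,33.67 , 46,95]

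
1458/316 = 729/158 = 4.61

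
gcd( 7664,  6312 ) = 8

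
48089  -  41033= 7056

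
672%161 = 28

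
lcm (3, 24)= 24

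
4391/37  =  4391/37  =  118.68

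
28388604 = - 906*( - 31334)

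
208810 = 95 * 2198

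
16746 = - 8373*(- 2)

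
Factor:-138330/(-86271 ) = 2^1 * 3^1 * 5^1*29^1*53^1*149^( - 1 )*193^(-1) =46110/28757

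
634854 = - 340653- - 975507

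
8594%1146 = 572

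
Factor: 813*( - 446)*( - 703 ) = 2^1 *3^1*19^1*37^1*223^1  *271^1 = 254906394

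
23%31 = 23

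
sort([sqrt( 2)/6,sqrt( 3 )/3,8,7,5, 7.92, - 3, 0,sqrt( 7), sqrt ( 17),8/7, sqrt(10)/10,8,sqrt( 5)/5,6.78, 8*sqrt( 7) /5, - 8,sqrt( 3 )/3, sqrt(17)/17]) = [ - 8, - 3,  0,sqrt( 2)/6,sqrt(17)/17,sqrt( 10)/10 , sqrt(  5)/5,  sqrt( 3)/3, sqrt( 3 ) /3,8/7,sqrt( 7),sqrt( 17),8*sqrt( 7)/5, 5,6.78, 7,7.92,8, 8] 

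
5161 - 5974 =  - 813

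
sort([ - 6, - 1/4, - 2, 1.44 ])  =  [ - 6,-2, - 1/4,1.44]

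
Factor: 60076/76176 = 653/828 = 2^(-2 ) * 3^( - 2)*23^( - 1)*653^1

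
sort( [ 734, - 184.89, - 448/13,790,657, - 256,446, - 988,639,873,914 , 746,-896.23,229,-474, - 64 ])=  [ -988, - 896.23, - 474, - 256, - 184.89  , - 64, - 448/13,229, 446,639, 657,734,746,  790,873,914] 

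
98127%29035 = 11022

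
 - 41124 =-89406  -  -48282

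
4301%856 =21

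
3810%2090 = 1720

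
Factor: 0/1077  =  0^1= 0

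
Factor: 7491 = 3^1*11^1*227^1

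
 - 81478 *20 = - 1629560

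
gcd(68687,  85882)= 1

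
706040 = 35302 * 20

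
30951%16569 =14382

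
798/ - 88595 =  -1+87797/88595=- 0.01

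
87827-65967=21860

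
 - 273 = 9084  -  9357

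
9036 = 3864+5172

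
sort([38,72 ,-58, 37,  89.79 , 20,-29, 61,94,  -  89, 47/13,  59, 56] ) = [-89, - 58,- 29,47/13, 20,37,38,56,  59,61,72,89.79,94]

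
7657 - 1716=5941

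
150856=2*75428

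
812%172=124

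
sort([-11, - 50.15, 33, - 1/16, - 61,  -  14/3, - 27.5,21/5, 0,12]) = [- 61 , - 50.15, - 27.5 , - 11,-14/3,-1/16 , 0,21/5, 12, 33]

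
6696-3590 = 3106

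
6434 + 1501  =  7935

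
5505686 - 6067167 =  - 561481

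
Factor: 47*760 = 35720= 2^3*5^1*19^1*47^1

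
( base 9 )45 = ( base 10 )41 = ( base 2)101001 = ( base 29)1c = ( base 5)131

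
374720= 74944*5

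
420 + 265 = 685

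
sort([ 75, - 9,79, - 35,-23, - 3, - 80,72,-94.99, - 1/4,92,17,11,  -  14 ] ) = [ - 94.99, - 80, - 35, - 23, - 14,  -  9,  -  3, - 1/4, 11,17, 72 , 75, 79,92 ] 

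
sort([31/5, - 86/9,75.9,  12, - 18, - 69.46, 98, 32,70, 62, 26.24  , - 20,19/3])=[ - 69.46, - 20, - 18, - 86/9,  31/5,19/3 , 12,26.24, 32,62, 70, 75.9,98 ]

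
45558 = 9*5062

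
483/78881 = 483/78881 = 0.01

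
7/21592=7/21592=0.00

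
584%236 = 112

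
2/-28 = - 1/14 =-0.07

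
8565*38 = 325470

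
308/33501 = 308/33501= 0.01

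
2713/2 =1356+ 1/2  =  1356.50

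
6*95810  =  574860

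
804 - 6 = 798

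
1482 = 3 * 494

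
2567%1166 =235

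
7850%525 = 500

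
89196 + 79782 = 168978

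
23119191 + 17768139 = 40887330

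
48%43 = 5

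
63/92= 63/92 = 0.68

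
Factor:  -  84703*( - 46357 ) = 3926576971 = 71^1*151^1*307^1*1193^1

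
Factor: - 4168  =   - 2^3*521^1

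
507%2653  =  507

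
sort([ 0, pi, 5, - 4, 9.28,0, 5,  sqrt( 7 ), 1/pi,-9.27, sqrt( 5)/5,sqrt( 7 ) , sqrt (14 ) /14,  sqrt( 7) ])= [ - 9.27,  -  4, 0,0, sqrt( 14 ) /14,1/pi,  sqrt(5)/5, sqrt (7 ), sqrt ( 7), sqrt( 7) , pi, 5 , 5, 9.28 ]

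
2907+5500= 8407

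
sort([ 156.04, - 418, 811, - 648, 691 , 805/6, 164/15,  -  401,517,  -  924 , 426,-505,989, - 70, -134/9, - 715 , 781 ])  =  [ - 924,-715, - 648, - 505,  -  418, - 401,-70, - 134/9,164/15, 805/6, 156.04,426,  517,691,  781, 811, 989] 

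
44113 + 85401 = 129514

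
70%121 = 70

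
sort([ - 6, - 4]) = [ - 6, - 4 ]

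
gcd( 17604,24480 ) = 36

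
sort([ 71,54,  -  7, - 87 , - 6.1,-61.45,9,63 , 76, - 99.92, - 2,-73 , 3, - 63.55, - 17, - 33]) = [ - 99.92, - 87, - 73, - 63.55, - 61.45, - 33, - 17, - 7, - 6.1, - 2, 3,9,54, 63 , 71,76]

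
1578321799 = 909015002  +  669306797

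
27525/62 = 443 + 59/62 = 443.95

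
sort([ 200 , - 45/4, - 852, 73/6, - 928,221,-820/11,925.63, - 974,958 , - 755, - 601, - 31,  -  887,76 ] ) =[ -974, - 928, - 887,-852, - 755,  -  601,- 820/11, - 31,-45/4,  73/6,76,200, 221, 925.63, 958]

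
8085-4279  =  3806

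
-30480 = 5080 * ( - 6)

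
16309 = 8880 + 7429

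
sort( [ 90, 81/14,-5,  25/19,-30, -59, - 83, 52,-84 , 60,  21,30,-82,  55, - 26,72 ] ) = [-84,-83,-82,-59,-30, - 26, - 5, 25/19, 81/14, 21,30, 52, 55 , 60, 72,90 ]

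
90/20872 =45/10436 = 0.00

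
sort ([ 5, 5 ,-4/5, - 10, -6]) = [ - 10,-6,-4/5,5,  5]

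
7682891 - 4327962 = 3354929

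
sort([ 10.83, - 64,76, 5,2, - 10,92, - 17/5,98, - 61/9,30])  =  [ - 64, - 10, - 61/9, - 17/5,2,5 , 10.83,30,76,92,98]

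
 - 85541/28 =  - 85541/28 = -3055.04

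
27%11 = 5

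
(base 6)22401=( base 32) 331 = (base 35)2kj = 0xc61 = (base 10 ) 3169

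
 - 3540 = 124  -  3664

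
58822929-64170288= -5347359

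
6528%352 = 192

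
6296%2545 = 1206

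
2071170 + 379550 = 2450720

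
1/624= 1/624 = 0.00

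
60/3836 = 15/959 = 0.02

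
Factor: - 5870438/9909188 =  - 2^ ( - 1) * 7^1*419317^1 * 2477297^(- 1) = - 2935219/4954594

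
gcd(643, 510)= 1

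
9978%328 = 138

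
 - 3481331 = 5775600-9256931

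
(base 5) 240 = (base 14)50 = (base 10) 70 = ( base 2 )1000110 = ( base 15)4a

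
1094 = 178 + 916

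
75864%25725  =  24414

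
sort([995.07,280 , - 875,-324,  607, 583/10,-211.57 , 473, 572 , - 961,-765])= [ - 961,- 875, - 765, - 324, -211.57 , 583/10, 280, 473,572,607,995.07 ] 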